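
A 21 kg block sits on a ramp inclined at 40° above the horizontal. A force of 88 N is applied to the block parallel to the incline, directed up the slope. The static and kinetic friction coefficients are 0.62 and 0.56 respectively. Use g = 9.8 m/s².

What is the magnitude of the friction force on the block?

f ≈ 44.3 N (up the incline)

The normal reaction is N = m g cos θ = 157.7 N.
Parallel to the incline, ΣF = 0 gives f = m g sin θ − P = 132.3 − 88 = 44.29 N (up-slope positive).
The static-friction ceiling is μ_s N = 0.62 × 157.7 = 97.74 N.
Since |44.29| ≤ 97.74 N, the block remains in static equilibrium and friction takes exactly the required value.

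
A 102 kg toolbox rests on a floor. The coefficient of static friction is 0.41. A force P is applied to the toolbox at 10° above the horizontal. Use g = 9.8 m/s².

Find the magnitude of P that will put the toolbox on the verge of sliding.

N = m g − P sin α (the pull lifts the toolbox).
At impending slip, P cos α = μ_s N = μ_s (m g − P sin α).
Solving: P (cos α + μ_s sin α) = μ_s m g → P = 0.41×1000/(cos 10° + 0.41 sin 10°) = 410/1.056 = 388 N.

P ≈ 388 N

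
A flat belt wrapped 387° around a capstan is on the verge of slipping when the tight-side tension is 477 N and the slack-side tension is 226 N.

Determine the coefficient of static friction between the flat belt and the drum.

T₂/T₁ = e^{μβ} → μ = ln(T₂/T₁)/β.
β = 387° = 6.754 rad.
μ = ln(477/226)/6.754 = ln(2.111)/6.754 = 0.111.

μ ≈ 0.111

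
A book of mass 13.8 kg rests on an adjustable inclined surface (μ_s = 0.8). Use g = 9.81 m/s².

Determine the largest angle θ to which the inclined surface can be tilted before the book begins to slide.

θ_max ≈ 38.7°

At the slip threshold, m g sin θ = μ_s · m g cos θ, so tan θ = μ_s.
θ_max = arctan(0.8) = 38.7°.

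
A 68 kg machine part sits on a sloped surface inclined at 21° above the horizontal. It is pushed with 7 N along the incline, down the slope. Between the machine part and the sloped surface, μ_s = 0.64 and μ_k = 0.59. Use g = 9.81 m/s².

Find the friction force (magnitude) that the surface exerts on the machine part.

f ≈ 246 N (up the incline)

Normal force: N = m g cos θ = 68 × 9.81 × cos 21° = 622.8 N.
Parallel to the incline, ΣF = 0 gives f = m g sin θ + P = 239.1 + 7 = 246.1 N (up-slope positive).
Maximum static friction available: μ_s N = 0.64 × 622.8 = 398.6 N.
Since |246.1| ≤ 398.6 N, static friction is sufficient; f equals the required value, not μ_s N.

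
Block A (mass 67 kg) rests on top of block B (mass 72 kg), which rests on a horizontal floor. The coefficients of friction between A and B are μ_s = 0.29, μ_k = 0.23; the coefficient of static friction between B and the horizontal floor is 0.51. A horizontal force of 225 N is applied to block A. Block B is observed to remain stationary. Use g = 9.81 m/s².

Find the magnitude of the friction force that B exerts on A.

Normal force at the A–B interface: N₁ = m_A g = 657.3 N.
Maximum static friction on A from B: μ_s N₁ = 0.29×657.3 = 190.6 N.
Since P = 225 N > 190.6 N, A slides on B; the A–B friction is kinetic: f₁ = μ_k N₁ = 0.23×657.3 = 151 N.
By Newton's third law B feels 151 N forward from A. With B stationary, the floor's static friction on B balances it: f₂ = 151 N (well within μ_s(m_A+m_B)g = 695.4 N).

f ≈ 151 N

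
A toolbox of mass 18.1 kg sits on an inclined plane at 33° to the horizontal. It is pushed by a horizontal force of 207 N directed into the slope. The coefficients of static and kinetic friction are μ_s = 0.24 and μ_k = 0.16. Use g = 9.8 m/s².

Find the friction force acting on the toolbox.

The horizontal push has a component P sin θ into the surface, so N = m g cos θ + P sin θ = 148.8 + 112.7 = 261.5 N.
Along the incline, the net driving force (taking up-slope positive) is P cos θ − m g sin θ = 173.6 − 96.61 = 77 N, so equilibrium requires friction f = -77 N (down-slope).
The limit of static friction is μ_s N = 62.76 N.
|f_req| = 77 > 62.76 N → the toolbox slides up the incline; f = μ_k N = 0.16 × 261.5 = 41.8 N.

f ≈ 41.8 N (down the incline)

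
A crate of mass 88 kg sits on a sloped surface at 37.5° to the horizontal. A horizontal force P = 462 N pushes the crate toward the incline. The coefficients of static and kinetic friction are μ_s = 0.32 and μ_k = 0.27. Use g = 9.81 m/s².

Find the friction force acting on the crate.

Normal direction: N = m g cos θ + P sin θ = 966.1 N.
Parallel to the incline: P cos θ − m g sin θ = 366.5 − 525.5 = -159 N; the friction needed to balance this is 159 N acting up the slope.
Maximum static friction: μ_s N = 0.32 × 966.1 = 309.2 N.
|f_req| = 159 ≤ 309.2 N → the crate is in equilibrium; friction equals the required value.

f ≈ 159 N (up the incline)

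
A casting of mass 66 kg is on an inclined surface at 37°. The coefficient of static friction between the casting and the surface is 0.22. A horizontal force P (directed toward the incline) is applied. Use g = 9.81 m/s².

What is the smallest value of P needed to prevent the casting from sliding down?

The casting tends to slide down (tan θ > μ_s), so at the point of impending slip friction acts up-slope at its limit: f = μ_s N.
Perpendicular to the incline: N = m g cos θ + P sin θ.
Along the incline: P cos θ + μ_s N = m g sin θ, i.e. P cos θ + μ_s (m g cos θ + P sin θ) = m g sin θ.
Solving, P (cos θ + μ_s sin θ) = m g (sin θ − μ_s cos θ), so P = 647×0.4261/0.931 = 296 N.

P_min ≈ 296 N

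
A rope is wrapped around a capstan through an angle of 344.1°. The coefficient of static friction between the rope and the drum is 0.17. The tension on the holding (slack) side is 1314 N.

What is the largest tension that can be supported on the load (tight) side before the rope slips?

T_max ≈ 3650 N

At impending slip the capstan equation gives T₂/T₁ = e^{μβ} with β in radians.
β = 344.1° × π/180 = 6.006 rad.
e^{μβ} = e^{0.17×6.006} = 2.776.
T₂ = T₁ · e^{μβ} = 1314 × 2.776 = 3650 N.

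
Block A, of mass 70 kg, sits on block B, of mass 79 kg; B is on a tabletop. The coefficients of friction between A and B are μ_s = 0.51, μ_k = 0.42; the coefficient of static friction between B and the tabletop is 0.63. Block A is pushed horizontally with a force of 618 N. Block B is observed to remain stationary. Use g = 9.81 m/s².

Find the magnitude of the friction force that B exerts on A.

f ≈ 288 N

The normal force B exerts on A is simply A's weight, N₁ = 686.7 N.
Maximum static friction on A from B: μ_s N₁ = 0.51×686.7 = 350.2 N.
Since P = 618 N > 350.2 N, A slides on B; the A–B friction is kinetic: f₁ = μ_k N₁ = 0.42×686.7 = 288 N.
By Newton's third law B feels 288 N forward from A. With B stationary, the floor's static friction on B balances it: f₂ = 288 N (well within μ_s(m_A+m_B)g = 920.9 N).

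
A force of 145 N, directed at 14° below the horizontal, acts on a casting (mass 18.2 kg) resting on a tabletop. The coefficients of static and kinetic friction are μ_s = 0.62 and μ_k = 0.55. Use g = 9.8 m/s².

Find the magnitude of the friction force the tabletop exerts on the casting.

f ≈ 117 N

Vertical equilibrium gives N = m g + P sin α = 213.4 N.
Horizontally, friction must balance P cos α = 140.7 N.
The static-friction limit is μ_s N = 132.3 N.
The required friction exceeds μ_s N, so the casting moves and f = μ_k N = 117 N.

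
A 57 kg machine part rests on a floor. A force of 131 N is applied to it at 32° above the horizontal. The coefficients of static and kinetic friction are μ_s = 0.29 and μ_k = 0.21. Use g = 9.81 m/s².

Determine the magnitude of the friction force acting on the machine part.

Vertical equilibrium gives N = m g − P sin α = 489.8 N.
For equilibrium, f = P cos α = 131×cos 32° = 111.1 N.
μ_s N = 0.29 × 489.8 = 142 N.
Since 111.1 N does not exceed the limit, the machine part stays at rest and f = 111 N.

f ≈ 111 N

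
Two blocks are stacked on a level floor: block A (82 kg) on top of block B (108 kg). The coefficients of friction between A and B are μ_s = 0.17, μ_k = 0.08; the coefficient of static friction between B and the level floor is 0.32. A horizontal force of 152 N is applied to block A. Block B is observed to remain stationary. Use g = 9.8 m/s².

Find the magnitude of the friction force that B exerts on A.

The normal force B exerts on A is simply A's weight, N₁ = 803.6 N.
So the A–B interface can sustain at most μ_s N₁ = 136.6 N of static friction.
Since P = 152 N > 136.6 N, A slides on B; the A–B friction is kinetic: f₁ = μ_k N₁ = 0.08×803.6 = 64.3 N.
B experiences an equal 64.3 N forward from A (third law). B is in equilibrium, so the floor supplies f₂ = 64.3 N of static friction (limit μ_s(m_A+m_B)g = 595.8 N, not exceeded).

f ≈ 64.3 N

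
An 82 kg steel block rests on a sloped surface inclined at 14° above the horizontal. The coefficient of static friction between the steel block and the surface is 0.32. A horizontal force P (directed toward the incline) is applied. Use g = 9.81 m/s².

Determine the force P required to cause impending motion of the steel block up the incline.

At impending motion up the slope, friction acts down-slope at its limit: f = μ_s N.
Perpendicular to the incline: N = m g cos θ + P sin θ.
Along the incline: P cos θ = m g sin θ + μ_s N = m g sin θ + μ_s (m g cos θ + P sin θ).
Solving, P (cos θ − μ_s sin θ) = m g (sin θ + μ_s cos θ), so P = 82×9.81×(sin 14° + 0.32 cos 14°)/(cos 14° − 0.32 sin 14°) = 804×0.5524/0.8929 = 498 N.

P ≈ 498 N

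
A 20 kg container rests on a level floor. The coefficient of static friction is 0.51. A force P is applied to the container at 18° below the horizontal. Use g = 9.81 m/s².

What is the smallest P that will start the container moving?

N = m g + P sin α (the push presses the container into the level floor).
At impending slip, P cos α = μ_s N = μ_s (m g + P sin α).
Solving: P (cos α − μ_s sin α) = μ_s m g → P = 0.51×196/(cos 18° − 0.51 sin 18°) = 100/0.7935 = 126 N.

P ≈ 126 N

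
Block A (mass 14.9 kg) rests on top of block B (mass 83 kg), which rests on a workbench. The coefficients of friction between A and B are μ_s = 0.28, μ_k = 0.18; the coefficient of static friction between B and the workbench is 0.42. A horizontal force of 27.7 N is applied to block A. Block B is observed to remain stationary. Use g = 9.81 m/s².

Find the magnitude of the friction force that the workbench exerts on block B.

Normal force at the A–B interface: N₁ = m_A g = 146.2 N.
Maximum static friction on A from B: μ_s N₁ = 0.28×146.2 = 40.93 N.
Since P = 27.7 N ≤ 40.93 N, A does not slip on B; friction on A equals P = 27.7 N.
By Newton's third law B feels 27.7 N forward from A. With B stationary, the floor's static friction on B balances it: f₂ = 27.7 N (well within μ_s(m_A+m_B)g = 403.4 N).

f ≈ 27.7 N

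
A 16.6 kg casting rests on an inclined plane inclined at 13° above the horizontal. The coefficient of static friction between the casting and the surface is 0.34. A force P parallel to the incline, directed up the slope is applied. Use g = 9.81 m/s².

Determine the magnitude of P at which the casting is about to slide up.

P ≈ 90.6 N

At impending motion up the slope, friction acts down-slope at its limit: f = μ_s N.
P is parallel to the surface, so N = m g cos θ = 159 N.
Along the incline: P = m g sin θ + μ_s N = 36.6 + 0.34×159 = 90.6 N.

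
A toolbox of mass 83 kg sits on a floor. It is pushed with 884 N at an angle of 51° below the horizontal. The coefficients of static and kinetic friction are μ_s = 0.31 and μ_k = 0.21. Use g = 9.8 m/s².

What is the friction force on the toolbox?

N = m g + P sin α = 813.4 + 884×sin 51° = 1500 N.
Horizontally, friction must balance P cos α = 556.3 N.
μ_s N = 0.31 × 1500 = 465.1 N.
The required friction exceeds μ_s N, so the toolbox moves and f = μ_k N = 315 N.

f ≈ 315 N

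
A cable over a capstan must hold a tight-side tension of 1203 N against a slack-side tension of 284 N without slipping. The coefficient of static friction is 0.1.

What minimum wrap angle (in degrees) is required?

T₂/T₁ = e^{μβ} → β = ln(T₂/T₁)/μ.
β = ln(1203/284)/0.1 = 1.444/0.1 = 14.44 rad.
In degrees: β = 14.44 × 180/π = 827°.

β_min ≈ 827°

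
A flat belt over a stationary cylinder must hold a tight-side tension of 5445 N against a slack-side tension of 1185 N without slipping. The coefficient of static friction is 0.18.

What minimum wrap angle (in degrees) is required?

T₂/T₁ = e^{μβ} → β = ln(T₂/T₁)/μ.
β = ln(5445/1185)/0.18 = 1.525/0.18 = 8.472 rad.
In degrees: β = 8.472 × 180/π = 485°.

β_min ≈ 485°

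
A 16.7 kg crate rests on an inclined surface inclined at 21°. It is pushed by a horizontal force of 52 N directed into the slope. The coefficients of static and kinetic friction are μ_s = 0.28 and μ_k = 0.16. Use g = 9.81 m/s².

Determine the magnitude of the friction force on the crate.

f ≈ 10.2 N (up the incline)

Resolve perpendicular to the incline: N = m g cos θ + P sin θ = 16.7×9.81×cos 21° + 52×sin 21° = 171.6 N.
Parallel to the incline: P cos θ − m g sin θ = 48.55 − 58.71 = -10.16 N; the friction needed to balance this is 10.16 N acting up the slope.
The limit of static friction is μ_s N = 48.04 N.
|f_req| = 10.16 ≤ 48.04 N → the crate is in equilibrium; friction equals the required value.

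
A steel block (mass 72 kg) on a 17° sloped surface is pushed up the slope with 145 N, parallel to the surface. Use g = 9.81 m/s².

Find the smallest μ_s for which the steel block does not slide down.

N = m g cos θ = 675.5 N.
Friction must make up the shortfall along the incline: f = m g sin θ − P = 206.5 − 145 = 61.51 N.
At the threshold f = μ_s N, so μ_s,min = 61.51/675.5 = 0.0911.

μ_s,min ≈ 0.0911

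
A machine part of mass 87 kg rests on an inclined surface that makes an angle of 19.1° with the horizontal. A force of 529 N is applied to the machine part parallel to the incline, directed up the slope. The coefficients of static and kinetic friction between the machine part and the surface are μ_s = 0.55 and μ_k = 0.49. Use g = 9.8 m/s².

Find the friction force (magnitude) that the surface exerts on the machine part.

f ≈ 250 N (down the incline)

Perpendicular to the surface, N = m g cos θ = 87·9.8·cos 19.1° = 805.7 N.
For equilibrium along the incline the friction force must supply f = m g sin θ − P = 279 − 529 = -250 N (positive meaning up-slope).
Static friction can supply at most μ_s N = 443.1 N.
Since |-250| ≤ 443.1 N, static friction is sufficient; f equals the required value, not μ_s N.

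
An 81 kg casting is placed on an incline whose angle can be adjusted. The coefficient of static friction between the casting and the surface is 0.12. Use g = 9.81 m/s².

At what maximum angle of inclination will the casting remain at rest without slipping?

θ_max ≈ 6.84°

At the slip threshold, m g sin θ = μ_s · m g cos θ, so tan θ = μ_s.
θ_max = arctan(0.12) = 6.84°.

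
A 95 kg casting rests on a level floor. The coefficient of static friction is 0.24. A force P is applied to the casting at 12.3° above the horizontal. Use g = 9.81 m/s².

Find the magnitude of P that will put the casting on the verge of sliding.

N = m g − P sin α (the pull lifts the casting).
At impending slip, P cos α = μ_s N = μ_s (m g − P sin α).
Solving: P (cos α + μ_s sin α) = μ_s m g → P = 0.24×932/(cos 12.3° + 0.24 sin 12.3°) = 224/1.028 = 218 N.

P ≈ 218 N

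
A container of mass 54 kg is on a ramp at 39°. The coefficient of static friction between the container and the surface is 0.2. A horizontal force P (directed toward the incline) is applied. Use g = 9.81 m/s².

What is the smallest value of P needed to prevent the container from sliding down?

The container tends to slide down (tan θ > μ_s), so at the point of impending slip friction acts up-slope at its limit: f = μ_s N.
Perpendicular to the incline: N = m g cos θ + P sin θ.
Along the incline: P cos θ + μ_s N = m g sin θ, i.e. P cos θ + μ_s (m g cos θ + P sin θ) = m g sin θ.
Solving, P (cos θ + μ_s sin θ) = m g (sin θ − μ_s cos θ), so P = 530×0.4739/0.903 = 278 N.

P_min ≈ 278 N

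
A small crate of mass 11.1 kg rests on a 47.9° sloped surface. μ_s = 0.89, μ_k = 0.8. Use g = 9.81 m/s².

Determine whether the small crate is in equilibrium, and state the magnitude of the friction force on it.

f ≈ 58.4 N

N = m g cos θ = 73 N.
Down-slope weight component: m g sin θ = 80.8 N.
μ_s N = 65 N.
80.8 > 65 N, so it slides; kinetic friction f = μ_k N = 0.8×73 = 58.4 N.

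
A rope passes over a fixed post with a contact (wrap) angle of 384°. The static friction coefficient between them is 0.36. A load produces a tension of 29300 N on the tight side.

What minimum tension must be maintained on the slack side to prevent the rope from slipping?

T_min ≈ 2620 N

Capstan equation at impending slip: T_tight/T_slack = e^{μβ}.
β = 384° = 6.702 rad; e^{μβ} = e^{0.36×6.702} = 11.16.
T_slack = T_tight / e^{μβ} = 29300 / 11.16 = 2620 N.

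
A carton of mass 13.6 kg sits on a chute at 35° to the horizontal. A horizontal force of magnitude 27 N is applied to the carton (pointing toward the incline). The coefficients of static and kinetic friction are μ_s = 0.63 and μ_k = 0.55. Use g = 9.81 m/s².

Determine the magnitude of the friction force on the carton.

f ≈ 54.4 N (up the incline)

The horizontal push has a component P sin θ into the surface, so N = m g cos θ + P sin θ = 109.3 + 15.49 = 124.8 N.
Parallel to the incline: P cos θ − m g sin θ = 22.12 − 76.52 = -54.41 N; the friction needed to balance this is 54.41 N acting up the slope.
Maximum static friction: μ_s N = 0.63 × 124.8 = 78.61 N.
Since 54.41 N is within the 78.61 N limit, the carton stays put and friction is exactly 54.4 N.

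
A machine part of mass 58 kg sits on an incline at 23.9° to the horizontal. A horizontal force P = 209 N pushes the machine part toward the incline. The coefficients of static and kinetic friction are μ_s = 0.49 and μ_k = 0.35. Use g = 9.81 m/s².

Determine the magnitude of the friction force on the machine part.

The horizontal push has a component P sin θ into the surface, so N = m g cos θ + P sin θ = 520.2 + 84.67 = 604.9 N.
Parallel to the incline: P cos θ − m g sin θ = 191.1 − 230.5 = -39.44 N; the friction needed to balance this is 39.44 N acting up the slope.
The limit of static friction is μ_s N = 296.4 N.
Since 39.44 N is within the 296.4 N limit, the machine part stays put and friction is exactly 39.4 N.

f ≈ 39.4 N (up the incline)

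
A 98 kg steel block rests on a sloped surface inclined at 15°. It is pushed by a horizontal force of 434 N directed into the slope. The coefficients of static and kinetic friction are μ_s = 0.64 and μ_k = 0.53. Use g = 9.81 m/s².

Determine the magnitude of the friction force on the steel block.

f ≈ 170 N (down the incline)

Resolve perpendicular to the incline: N = m g cos θ + P sin θ = 98×9.81×cos 15° + 434×sin 15° = 1041 N.
Parallel to the incline: P cos θ − m g sin θ = 419.2 − 248.8 = 170.4 N; the friction needed to balance this is 170.4 N acting down the slope.
The limit of static friction is μ_s N = 666.2 N.
Since 170.4 N is within the 666.2 N limit, the steel block stays put and friction is exactly 170 N.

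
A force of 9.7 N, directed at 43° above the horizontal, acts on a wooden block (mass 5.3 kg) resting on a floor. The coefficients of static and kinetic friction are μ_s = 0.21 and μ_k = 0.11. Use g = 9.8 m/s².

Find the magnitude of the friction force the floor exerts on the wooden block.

f ≈ 7.09 N

Vertical equilibrium gives N = m g − P sin α = 45.32 N.
For equilibrium, f = P cos α = 9.7×cos 43° = 7.094 N.
μ_s N = 0.21 × 45.32 = 9.518 N.
7.094 ≤ 9.518 N → static; friction equals the required 7.09 N.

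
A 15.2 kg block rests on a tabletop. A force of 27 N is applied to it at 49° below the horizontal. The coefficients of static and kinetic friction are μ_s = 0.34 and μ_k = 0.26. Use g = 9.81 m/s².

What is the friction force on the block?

Vertical equilibrium gives N = m g + P sin α = 169.5 N.
Horizontally, friction must balance P cos α = 17.71 N.
The static-friction limit is μ_s N = 57.63 N.
17.71 ≤ 57.63 N → static; friction equals the required 17.7 N.

f ≈ 17.7 N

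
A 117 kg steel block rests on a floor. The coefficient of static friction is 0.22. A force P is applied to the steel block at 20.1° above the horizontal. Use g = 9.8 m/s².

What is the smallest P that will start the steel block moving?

N = m g − P sin α (the pull lifts the steel block).
At impending slip, P cos α = μ_s N = μ_s (m g − P sin α).
Solving: P (cos α + μ_s sin α) = μ_s m g → P = 0.22×1150/(cos 20.1° + 0.22 sin 20.1°) = 252/1.015 = 249 N.

P ≈ 249 N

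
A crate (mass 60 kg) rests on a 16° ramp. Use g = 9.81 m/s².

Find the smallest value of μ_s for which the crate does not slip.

μ_s,min ≈ 0.287

At the slip threshold m g sin θ = μ_s m g cos θ, so μ_s,min = tan θ.
μ_s,min = tan 16° = 0.287.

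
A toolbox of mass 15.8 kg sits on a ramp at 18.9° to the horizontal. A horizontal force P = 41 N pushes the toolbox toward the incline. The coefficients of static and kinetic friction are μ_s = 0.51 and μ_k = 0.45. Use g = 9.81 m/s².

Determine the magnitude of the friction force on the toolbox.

f ≈ 11.4 N (up the incline)

The horizontal push has a component P sin θ into the surface, so N = m g cos θ + P sin θ = 146.6 + 13.28 = 159.9 N.
Parallel to the incline: P cos θ − m g sin θ = 38.79 − 50.21 = -11.42 N; the friction needed to balance this is 11.42 N acting up the slope.
Maximum static friction: μ_s N = 0.51 × 159.9 = 81.56 N.
Since 11.42 N is within the 81.56 N limit, the toolbox stays put and friction is exactly 11.4 N.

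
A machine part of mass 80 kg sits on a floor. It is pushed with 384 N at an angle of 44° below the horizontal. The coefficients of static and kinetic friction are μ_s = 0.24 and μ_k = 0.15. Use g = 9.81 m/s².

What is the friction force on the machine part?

f ≈ 158 N

N = m g + P sin α = 784.8 + 384×sin 44° = 1052 N.
Horizontally, friction must balance P cos α = 276.2 N.
μ_s N = 0.24 × 1052 = 252.4 N.
The required friction exceeds μ_s N, so the machine part moves and f = μ_k N = 158 N.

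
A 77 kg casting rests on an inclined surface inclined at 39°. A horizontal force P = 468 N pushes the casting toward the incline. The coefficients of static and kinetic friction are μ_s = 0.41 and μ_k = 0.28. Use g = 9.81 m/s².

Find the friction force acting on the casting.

Resolve perpendicular to the incline: N = m g cos θ + P sin θ = 77×9.81×cos 39° + 468×sin 39° = 881.6 N.
Parallel to the incline: P cos θ − m g sin θ = 363.7 − 475.4 = -111.7 N; the friction needed to balance this is 111.7 N acting up the slope.
The limit of static friction is μ_s N = 361.4 N.
|f_req| = 111.7 ≤ 361.4 N → the casting is in equilibrium; friction equals the required value.

f ≈ 112 N (up the incline)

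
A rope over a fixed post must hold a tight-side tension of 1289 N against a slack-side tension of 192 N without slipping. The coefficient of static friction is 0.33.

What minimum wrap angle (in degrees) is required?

β_min ≈ 331°

T₂/T₁ = e^{μβ} → β = ln(T₂/T₁)/μ.
β = ln(1289/192)/0.33 = 1.904/0.33 = 5.77 rad.
In degrees: β = 5.77 × 180/π = 331°.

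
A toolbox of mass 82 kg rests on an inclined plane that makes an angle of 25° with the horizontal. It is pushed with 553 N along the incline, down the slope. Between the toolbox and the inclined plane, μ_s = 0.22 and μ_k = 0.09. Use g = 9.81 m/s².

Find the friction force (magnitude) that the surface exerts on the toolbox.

The normal reaction is N = m g cos θ = 729.1 N.
Parallel to the incline, ΣF = 0 gives f = m g sin θ + P = 340 + 553 = 893 N (up-slope positive).
Maximum static friction available: μ_s N = 0.22 × 729.1 = 160.4 N.
Since |893| > 160.4 N, static friction cannot hold it; the toolbox slides down the incline and kinetic friction applies: f = μ_k N = 0.09 × 729.1 = 65.6 N.

f ≈ 65.6 N (up the incline)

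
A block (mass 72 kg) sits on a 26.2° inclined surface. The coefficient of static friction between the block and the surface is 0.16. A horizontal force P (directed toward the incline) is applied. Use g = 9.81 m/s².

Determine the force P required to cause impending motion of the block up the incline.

At impending motion up the slope, friction acts down-slope at its limit: f = μ_s N.
Perpendicular to the incline: N = m g cos θ + P sin θ.
Along the incline: P cos θ = m g sin θ + μ_s N = m g sin θ + μ_s (m g cos θ + P sin θ).
Solving, P (cos θ − μ_s sin θ) = m g (sin θ + μ_s cos θ), so P = 72×9.81×(sin 26.2° + 0.16 cos 26.2°)/(cos 26.2° − 0.16 sin 26.2°) = 706×0.5851/0.8266 = 500 N.

P ≈ 500 N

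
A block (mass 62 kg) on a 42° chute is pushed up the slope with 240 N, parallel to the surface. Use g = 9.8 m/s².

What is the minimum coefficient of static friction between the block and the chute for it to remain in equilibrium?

μ_s,min ≈ 0.369

N = m g cos θ = 451.5 N.
Friction must make up the shortfall along the incline: f = m g sin θ − P = 406.6 − 240 = 166.6 N.
At the threshold f = μ_s N, so μ_s,min = 166.6/451.5 = 0.369.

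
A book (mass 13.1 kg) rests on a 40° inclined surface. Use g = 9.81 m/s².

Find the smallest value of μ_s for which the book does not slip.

At the slip threshold m g sin θ = μ_s m g cos θ, so μ_s,min = tan θ.
μ_s,min = tan 40° = 0.839.

μ_s,min ≈ 0.839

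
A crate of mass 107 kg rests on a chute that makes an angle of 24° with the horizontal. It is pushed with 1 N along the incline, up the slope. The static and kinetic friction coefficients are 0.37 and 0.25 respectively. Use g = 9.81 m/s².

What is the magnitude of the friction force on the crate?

f ≈ 240 N (up the incline)

The normal reaction is N = m g cos θ = 958.9 N.
For equilibrium along the incline the friction force must supply f = m g sin θ − P = 426.9 − 1 = 425.9 N (positive meaning up-slope).
Maximum static friction available: μ_s N = 0.37 × 958.9 = 354.8 N.
Since |425.9| > 354.8 N, static friction cannot hold it; the crate slides down the incline and kinetic friction applies: f = μ_k N = 0.25 × 958.9 = 240 N.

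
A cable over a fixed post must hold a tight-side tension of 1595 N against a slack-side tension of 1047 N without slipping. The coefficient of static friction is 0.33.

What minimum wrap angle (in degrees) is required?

T₂/T₁ = e^{μβ} → β = ln(T₂/T₁)/μ.
β = ln(1595/1047)/0.33 = 0.4209/0.33 = 1.276 rad.
In degrees: β = 1.276 × 180/π = 73.1°.

β_min ≈ 73.1°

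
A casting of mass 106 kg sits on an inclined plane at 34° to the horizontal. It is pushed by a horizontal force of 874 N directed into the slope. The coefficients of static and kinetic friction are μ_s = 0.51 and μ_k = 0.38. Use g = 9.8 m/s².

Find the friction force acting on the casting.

The horizontal push has a component P sin θ into the surface, so N = m g cos θ + P sin θ = 861.2 + 488.7 = 1350 N.
Parallel to the incline: P cos θ − m g sin θ = 724.6 − 580.9 = 143.7 N; the friction needed to balance this is 143.7 N acting down the slope.
Maximum static friction: μ_s N = 0.51 × 1350 = 688.5 N.
|f_req| = 143.7 ≤ 688.5 N → the casting is in equilibrium; friction equals the required value.

f ≈ 144 N (down the incline)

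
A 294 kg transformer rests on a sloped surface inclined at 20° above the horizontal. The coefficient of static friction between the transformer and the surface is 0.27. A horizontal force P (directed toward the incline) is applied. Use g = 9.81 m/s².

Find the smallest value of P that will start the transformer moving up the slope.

P ≈ 2030 N

At impending motion up the slope, friction acts down-slope at its limit: f = μ_s N.
Perpendicular to the incline: N = m g cos θ + P sin θ.
Along the incline: P cos θ = m g sin θ + μ_s N = m g sin θ + μ_s (m g cos θ + P sin θ).
Solving, P (cos θ − μ_s sin θ) = m g (sin θ + μ_s cos θ), so P = 294×9.81×(sin 20° + 0.27 cos 20°)/(cos 20° − 0.27 sin 20°) = 2880×0.5957/0.8473 = 2030 N.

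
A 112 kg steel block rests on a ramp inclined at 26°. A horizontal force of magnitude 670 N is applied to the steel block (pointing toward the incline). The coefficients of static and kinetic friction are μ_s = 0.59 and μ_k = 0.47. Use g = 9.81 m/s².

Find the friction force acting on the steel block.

The horizontal push has a component P sin θ into the surface, so N = m g cos θ + P sin θ = 987.5 + 293.7 = 1281 N.
Parallel to the incline: P cos θ − m g sin θ = 602.2 − 481.6 = 120.5 N; the friction needed to balance this is 120.5 N acting down the slope.
Maximum static friction: μ_s N = 0.59 × 1281 = 755.9 N.
|f_req| = 120.5 ≤ 755.9 N → the steel block is in equilibrium; friction equals the required value.

f ≈ 121 N (down the incline)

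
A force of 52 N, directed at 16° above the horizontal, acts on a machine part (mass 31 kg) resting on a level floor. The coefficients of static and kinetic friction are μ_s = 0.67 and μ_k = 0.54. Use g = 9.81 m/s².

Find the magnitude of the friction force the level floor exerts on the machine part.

f ≈ 50 N

The vertical component of P reduces the normal force: N = m g − P sin α = 304.1 − 14.33 = 289.8 N.
Horizontally, friction must balance P cos α = 49.99 N.
The static-friction limit is μ_s N = 194.2 N.
Since 49.99 N does not exceed the limit, the machine part stays at rest and f = 50 N.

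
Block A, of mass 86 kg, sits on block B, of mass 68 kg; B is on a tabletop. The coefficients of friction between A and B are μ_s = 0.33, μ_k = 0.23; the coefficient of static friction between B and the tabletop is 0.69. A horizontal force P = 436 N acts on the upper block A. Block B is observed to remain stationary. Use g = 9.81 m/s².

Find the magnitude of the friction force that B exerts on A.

The normal force B exerts on A is simply A's weight, N₁ = 843.7 N.
So the A–B interface can sustain at most μ_s N₁ = 278.4 N of static friction.
Since P = 436 N > 278.4 N, A slides on B; the A–B friction is kinetic: f₁ = μ_k N₁ = 0.23×843.7 = 194 N.
B experiences an equal 194 N forward from A (third law). B is in equilibrium, so the floor supplies f₂ = 194 N of static friction (limit μ_s(m_A+m_B)g = 1042 N, not exceeded).

f ≈ 194 N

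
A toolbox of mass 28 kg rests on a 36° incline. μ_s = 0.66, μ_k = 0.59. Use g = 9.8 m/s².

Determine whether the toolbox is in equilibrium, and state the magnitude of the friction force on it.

N = m g cos θ = 222 N.
Down-slope weight component: m g sin θ = 161 N.
μ_s N = 147 N.
161 > 147 N, so it slides; kinetic friction f = μ_k N = 0.59×222 = 131 N.

f ≈ 131 N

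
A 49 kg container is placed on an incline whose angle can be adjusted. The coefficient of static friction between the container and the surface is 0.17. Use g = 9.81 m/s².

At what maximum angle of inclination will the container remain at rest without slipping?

At the slip threshold, m g sin θ = μ_s · m g cos θ, so tan θ = μ_s.
θ_max = arctan(0.17) = 9.65°.

θ_max ≈ 9.65°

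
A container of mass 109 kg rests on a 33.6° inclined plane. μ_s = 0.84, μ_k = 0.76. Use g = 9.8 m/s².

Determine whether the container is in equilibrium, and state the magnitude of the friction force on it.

N = m g cos θ = 890 N.
Down-slope weight component: m g sin θ = 591 N.
μ_s N = 747 N.
591 ≤ 747 N, so it stays put; friction = 591 N.

f ≈ 591 N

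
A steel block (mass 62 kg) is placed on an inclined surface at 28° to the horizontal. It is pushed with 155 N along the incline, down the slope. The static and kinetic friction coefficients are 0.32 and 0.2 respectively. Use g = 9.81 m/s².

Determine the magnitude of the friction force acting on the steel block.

f ≈ 107 N (up the incline)

Normal force: N = m g cos θ = 62 × 9.81 × cos 28° = 537 N.
The friction needed for equilibrium is m g sin θ + P = 285.5 + 155 = 440.5 N, measured positive up-slope.
The static-friction ceiling is μ_s N = 0.32 × 537 = 171.8 N.
|440.5| exceeds 171.8 N, so the steel block slips down-slope; friction is kinetic, f = μ_k N = 0.2×537 = 107 N.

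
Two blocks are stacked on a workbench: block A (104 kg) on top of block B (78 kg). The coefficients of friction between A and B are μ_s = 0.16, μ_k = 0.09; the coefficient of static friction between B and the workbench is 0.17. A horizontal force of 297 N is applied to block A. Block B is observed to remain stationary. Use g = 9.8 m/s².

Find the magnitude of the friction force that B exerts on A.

f ≈ 91.7 N

Between the blocks, N₁ = m_A g = 1019 N.
Maximum static friction on A from B: μ_s N₁ = 0.16×1019 = 163.1 N.
P = 297 N exceeds that limit, so A slips over B and the interface friction becomes kinetic: f₁ = μ_k N₁ = 0.09×1019 = 91.7 N.
By Newton's third law B feels 91.7 N forward from A. With B stationary, the floor's static friction on B balances it: f₂ = 91.7 N (well within μ_s(m_A+m_B)g = 303.2 N).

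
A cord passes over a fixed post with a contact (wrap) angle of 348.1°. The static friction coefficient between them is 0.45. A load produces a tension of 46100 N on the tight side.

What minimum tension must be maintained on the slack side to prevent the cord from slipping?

T_min ≈ 2990 N

Capstan equation at impending slip: T_tight/T_slack = e^{μβ}.
β = 348.1° = 6.075 rad; e^{μβ} = e^{0.45×6.075} = 15.39.
T_slack = T_tight / e^{μβ} = 46100 / 15.39 = 2990 N.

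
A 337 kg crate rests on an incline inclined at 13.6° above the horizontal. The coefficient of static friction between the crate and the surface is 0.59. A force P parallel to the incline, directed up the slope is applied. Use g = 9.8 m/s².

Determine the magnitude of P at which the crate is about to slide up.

P ≈ 2670 N

At impending motion up the slope, friction acts down-slope at its limit: f = μ_s N.
P is parallel to the surface, so N = m g cos θ = 3210 N.
Along the incline: P = m g sin θ + μ_s N = 777 + 0.59×3210 = 2670 N.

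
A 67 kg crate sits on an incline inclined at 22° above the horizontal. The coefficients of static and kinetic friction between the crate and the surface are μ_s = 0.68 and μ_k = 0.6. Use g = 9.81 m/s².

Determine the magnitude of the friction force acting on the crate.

The normal reaction is N = m g cos θ = 609.4 N.
For equilibrium along the incline, friction must balance the weight component: f = m g sin θ = 246.2 N up the slope.
The static-friction ceiling is μ_s N = 0.68 × 609.4 = 414.4 N.
Since |246.2| ≤ 414.4 N, no slip — friction simply equals what equilibrium demands.

f ≈ 246 N (up the incline)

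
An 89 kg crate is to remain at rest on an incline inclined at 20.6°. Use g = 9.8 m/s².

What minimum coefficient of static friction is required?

μ_s,min ≈ 0.376

At the slip threshold m g sin θ = μ_s m g cos θ, so μ_s,min = tan θ.
μ_s,min = tan 20.6° = 0.376.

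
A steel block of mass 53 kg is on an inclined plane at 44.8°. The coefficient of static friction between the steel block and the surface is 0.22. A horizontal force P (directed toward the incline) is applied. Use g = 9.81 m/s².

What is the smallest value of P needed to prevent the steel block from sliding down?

P_min ≈ 330 N

The steel block tends to slide down (tan θ > μ_s), so at the point of impending slip friction acts up-slope at its limit: f = μ_s N.
Perpendicular to the incline: N = m g cos θ + P sin θ.
Along the incline: P cos θ + μ_s N = m g sin θ, i.e. P cos θ + μ_s (m g cos θ + P sin θ) = m g sin θ.
Solving, P (cos θ + μ_s sin θ) = m g (sin θ − μ_s cos θ), so P = 520×0.5485/0.8646 = 330 N.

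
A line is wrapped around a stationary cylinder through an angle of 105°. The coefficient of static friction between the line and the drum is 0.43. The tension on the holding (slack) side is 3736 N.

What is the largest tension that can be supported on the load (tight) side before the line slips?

T_max ≈ 8220 N

At impending slip the capstan equation gives T₂/T₁ = e^{μβ} with β in radians.
β = 105° × π/180 = 1.833 rad.
e^{μβ} = e^{0.43×1.833} = 2.199.
T₂ = T₁ · e^{μβ} = 3736 × 2.199 = 8220 N.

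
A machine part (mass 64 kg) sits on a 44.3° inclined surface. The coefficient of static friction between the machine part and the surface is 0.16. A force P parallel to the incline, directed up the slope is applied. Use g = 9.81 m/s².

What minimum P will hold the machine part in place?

The machine part tends to slide down (tan θ > μ_s), so at the point of impending slip friction acts up-slope at its limit: f = μ_s N.
P is parallel to the surface, so N = m g cos θ = 449 N.
Along the incline: P + μ_s N = m g sin θ, so P = 438 − 0.16×449 = 367 N.

P_min ≈ 367 N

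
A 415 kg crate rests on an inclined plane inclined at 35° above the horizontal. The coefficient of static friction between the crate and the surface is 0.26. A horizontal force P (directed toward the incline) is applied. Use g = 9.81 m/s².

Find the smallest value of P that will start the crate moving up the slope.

P ≈ 4780 N

At impending motion up the slope, friction acts down-slope at its limit: f = μ_s N.
Perpendicular to the incline: N = m g cos θ + P sin θ.
Along the incline: P cos θ = m g sin θ + μ_s N = m g sin θ + μ_s (m g cos θ + P sin θ).
Solving, P (cos θ − μ_s sin θ) = m g (sin θ + μ_s cos θ), so P = 415×9.81×(sin 35° + 0.26 cos 35°)/(cos 35° − 0.26 sin 35°) = 4070×0.7866/0.67 = 4780 N.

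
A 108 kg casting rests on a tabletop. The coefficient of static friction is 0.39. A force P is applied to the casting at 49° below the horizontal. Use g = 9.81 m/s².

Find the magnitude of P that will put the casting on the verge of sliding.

N = m g + P sin α (the push presses the casting into the tabletop).
At impending slip, P cos α = μ_s N = μ_s (m g + P sin α).
Solving: P (cos α − μ_s sin α) = μ_s m g → P = 0.39×1060/(cos 49° − 0.39 sin 49°) = 413/0.3617 = 1140 N.

P ≈ 1140 N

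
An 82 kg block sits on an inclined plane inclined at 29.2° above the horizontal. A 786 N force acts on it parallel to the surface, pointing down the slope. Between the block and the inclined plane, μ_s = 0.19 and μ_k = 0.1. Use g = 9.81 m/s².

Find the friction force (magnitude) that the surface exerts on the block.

f ≈ 70.2 N (up the incline)

Normal force: N = m g cos θ = 82 × 9.81 × cos 29.2° = 702.2 N.
Parallel to the incline, ΣF = 0 gives f = m g sin θ + P = 392.4 + 786 = 1178 N (up-slope positive).
The static-friction ceiling is μ_s N = 0.19 × 702.2 = 133.4 N.
Since |1178| > 133.4 N, static friction cannot hold it; the block slides down the incline and kinetic friction applies: f = μ_k N = 0.1 × 702.2 = 70.2 N.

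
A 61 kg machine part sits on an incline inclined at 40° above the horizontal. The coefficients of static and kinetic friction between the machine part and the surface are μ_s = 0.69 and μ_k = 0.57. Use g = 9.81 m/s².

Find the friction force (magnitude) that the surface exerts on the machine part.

f ≈ 261 N (up the incline)

Perpendicular to the surface, N = m g cos θ = 61·9.81·cos 40° = 458.4 N.
For equilibrium along the incline, friction must balance the weight component: f = m g sin θ = 384.7 N up the slope.
Static friction can supply at most μ_s N = 316.3 N.
|384.7| exceeds 316.3 N, so the machine part slips down-slope; friction is kinetic, f = μ_k N = 0.57×458.4 = 261 N.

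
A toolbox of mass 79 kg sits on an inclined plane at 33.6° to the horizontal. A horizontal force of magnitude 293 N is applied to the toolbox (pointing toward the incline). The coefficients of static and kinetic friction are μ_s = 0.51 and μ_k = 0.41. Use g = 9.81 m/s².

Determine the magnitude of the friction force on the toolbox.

f ≈ 185 N (up the incline)

The horizontal push has a component P sin θ into the surface, so N = m g cos θ + P sin θ = 645.5 + 162.1 = 807.6 N.
Parallel to the incline: P cos θ − m g sin θ = 244 − 428.9 = -184.8 N; the friction needed to balance this is 184.8 N acting up the slope.
The limit of static friction is μ_s N = 411.9 N.
|f_req| = 184.8 ≤ 411.9 N → the toolbox is in equilibrium; friction equals the required value.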